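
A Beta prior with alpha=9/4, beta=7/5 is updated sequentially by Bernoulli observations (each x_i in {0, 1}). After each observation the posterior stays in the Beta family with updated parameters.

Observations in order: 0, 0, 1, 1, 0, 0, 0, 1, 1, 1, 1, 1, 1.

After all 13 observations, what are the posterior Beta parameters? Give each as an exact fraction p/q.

obs 1: x=0 → posterior Beta(9/4, 12/5)
obs 2: x=0 → posterior Beta(9/4, 17/5)
obs 3: x=1 → posterior Beta(13/4, 17/5)
obs 4: x=1 → posterior Beta(17/4, 17/5)
obs 5: x=0 → posterior Beta(17/4, 22/5)
obs 6: x=0 → posterior Beta(17/4, 27/5)
obs 7: x=0 → posterior Beta(17/4, 32/5)
obs 8: x=1 → posterior Beta(21/4, 32/5)
obs 9: x=1 → posterior Beta(25/4, 32/5)
obs 10: x=1 → posterior Beta(29/4, 32/5)
obs 11: x=1 → posterior Beta(33/4, 32/5)
obs 12: x=1 → posterior Beta(37/4, 32/5)
obs 13: x=1 → posterior Beta(41/4, 32/5)

alpha=41/4, beta=32/5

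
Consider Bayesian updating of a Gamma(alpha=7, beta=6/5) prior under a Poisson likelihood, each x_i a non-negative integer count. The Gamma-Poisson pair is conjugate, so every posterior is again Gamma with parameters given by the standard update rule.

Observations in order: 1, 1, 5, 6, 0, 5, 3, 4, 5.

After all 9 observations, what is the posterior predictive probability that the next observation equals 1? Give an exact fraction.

280071065760532943795505937083492161225295878599008886839833367435/2698640453164848070254742866956969963874531373355045824293467324416

obs 1: x=1 → posterior Gamma(8, 11/5)
obs 2: x=1 → posterior Gamma(9, 16/5)
obs 3: x=5 → posterior Gamma(14, 21/5)
obs 4: x=6 → posterior Gamma(20, 26/5)
obs 5: x=0 → posterior Gamma(20, 31/5)
obs 6: x=5 → posterior Gamma(25, 36/5)
obs 7: x=3 → posterior Gamma(28, 41/5)
obs 8: x=4 → posterior Gamma(32, 46/5)
obs 9: x=5 → posterior Gamma(37, 51/5)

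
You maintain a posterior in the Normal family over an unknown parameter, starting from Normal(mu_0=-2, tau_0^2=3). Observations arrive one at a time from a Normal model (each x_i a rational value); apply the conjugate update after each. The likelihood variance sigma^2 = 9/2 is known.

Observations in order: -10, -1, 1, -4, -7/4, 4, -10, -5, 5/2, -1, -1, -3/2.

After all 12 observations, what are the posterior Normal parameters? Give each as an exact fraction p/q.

obs 1: x=-10 → posterior Normal(-26/5, 9/5)
obs 2: x=-1 → posterior Normal(-4, 9/7)
obs 3: x=1 → posterior Normal(-26/9, 1)
obs 4: x=-4 → posterior Normal(-34/11, 9/11)
obs 5: x=-7/4 → posterior Normal(-75/26, 9/13)
obs 6: x=4 → posterior Normal(-59/30, 3/5)
obs 7: x=-10 → posterior Normal(-99/34, 9/17)
obs 8: x=-5 → posterior Normal(-119/38, 9/19)
obs 9: x=5/2 → posterior Normal(-109/42, 3/7)
obs 10: x=-1 → posterior Normal(-113/46, 9/23)
obs 11: x=-1 → posterior Normal(-117/50, 9/25)
obs 12: x=-3/2 → posterior Normal(-41/18, 1/3)

mu_0=-41/18, tau_0^2=1/3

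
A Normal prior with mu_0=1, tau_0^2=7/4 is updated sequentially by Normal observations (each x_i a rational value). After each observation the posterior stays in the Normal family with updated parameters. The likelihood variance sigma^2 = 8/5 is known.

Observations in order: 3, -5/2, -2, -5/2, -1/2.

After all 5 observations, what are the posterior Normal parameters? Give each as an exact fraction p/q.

mu_0=-251/414, tau_0^2=56/207

obs 1: x=3 → posterior Normal(137/67, 56/67)
obs 2: x=-5/2 → posterior Normal(33/68, 28/51)
obs 3: x=-2 → posterior Normal(-41/274, 56/137)
obs 4: x=-5/2 → posterior Normal(-27/43, 14/43)
obs 5: x=-1/2 → posterior Normal(-251/414, 56/207)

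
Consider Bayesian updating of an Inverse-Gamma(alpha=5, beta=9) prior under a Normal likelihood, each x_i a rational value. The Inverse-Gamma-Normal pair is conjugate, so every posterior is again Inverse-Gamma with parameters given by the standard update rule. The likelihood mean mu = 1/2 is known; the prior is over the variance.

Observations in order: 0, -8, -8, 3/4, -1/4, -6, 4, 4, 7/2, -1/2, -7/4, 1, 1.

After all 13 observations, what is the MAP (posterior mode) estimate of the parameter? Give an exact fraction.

obs 1: x=0 → posterior Inverse-Gamma(11/2, 73/8)
obs 2: x=-8 → posterior Inverse-Gamma(6, 181/4)
obs 3: x=-8 → posterior Inverse-Gamma(13/2, 651/8)
obs 4: x=3/4 → posterior Inverse-Gamma(7, 2605/32)
obs 5: x=-1/4 → posterior Inverse-Gamma(15/2, 1307/16)
obs 6: x=-6 → posterior Inverse-Gamma(8, 1645/16)
obs 7: x=4 → posterior Inverse-Gamma(17/2, 1743/16)
obs 8: x=4 → posterior Inverse-Gamma(9, 1841/16)
obs 9: x=7/2 → posterior Inverse-Gamma(19/2, 1913/16)
obs 10: x=-1/2 → posterior Inverse-Gamma(10, 1921/16)
obs 11: x=-7/4 → posterior Inverse-Gamma(21/2, 3923/32)
obs 12: x=1 → posterior Inverse-Gamma(11, 3927/32)
obs 13: x=1 → posterior Inverse-Gamma(23/2, 3931/32)

3931/400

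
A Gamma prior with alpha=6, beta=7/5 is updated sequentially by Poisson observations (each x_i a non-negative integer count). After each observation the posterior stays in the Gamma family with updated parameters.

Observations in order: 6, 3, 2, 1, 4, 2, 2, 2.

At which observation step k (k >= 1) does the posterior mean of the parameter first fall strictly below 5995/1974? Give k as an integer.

k = 8

obs 1: x=6 → posterior Gamma(12, 12/5)
obs 2: x=3 → posterior Gamma(15, 17/5)
obs 3: x=2 → posterior Gamma(17, 22/5)
obs 4: x=1 → posterior Gamma(18, 27/5)
obs 5: x=4 → posterior Gamma(22, 32/5)
obs 6: x=2 → posterior Gamma(24, 37/5)
obs 7: x=2 → posterior Gamma(26, 42/5)
obs 8: x=2 → posterior Gamma(28, 47/5)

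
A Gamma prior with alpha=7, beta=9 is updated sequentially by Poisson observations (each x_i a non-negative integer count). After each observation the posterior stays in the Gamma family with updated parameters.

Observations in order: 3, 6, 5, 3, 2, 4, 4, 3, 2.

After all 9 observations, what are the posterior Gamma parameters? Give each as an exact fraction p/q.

alpha=39, beta=18

obs 1: x=3 → posterior Gamma(10, 10)
obs 2: x=6 → posterior Gamma(16, 11)
obs 3: x=5 → posterior Gamma(21, 12)
obs 4: x=3 → posterior Gamma(24, 13)
obs 5: x=2 → posterior Gamma(26, 14)
obs 6: x=4 → posterior Gamma(30, 15)
obs 7: x=4 → posterior Gamma(34, 16)
obs 8: x=3 → posterior Gamma(37, 17)
obs 9: x=2 → posterior Gamma(39, 18)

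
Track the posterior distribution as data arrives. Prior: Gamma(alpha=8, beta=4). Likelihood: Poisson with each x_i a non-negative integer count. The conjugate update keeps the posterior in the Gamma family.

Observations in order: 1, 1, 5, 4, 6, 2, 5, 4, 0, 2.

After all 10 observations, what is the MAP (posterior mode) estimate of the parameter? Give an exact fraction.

obs 1: x=1 → posterior Gamma(9, 5)
obs 2: x=1 → posterior Gamma(10, 6)
obs 3: x=5 → posterior Gamma(15, 7)
obs 4: x=4 → posterior Gamma(19, 8)
obs 5: x=6 → posterior Gamma(25, 9)
obs 6: x=2 → posterior Gamma(27, 10)
obs 7: x=5 → posterior Gamma(32, 11)
obs 8: x=4 → posterior Gamma(36, 12)
obs 9: x=0 → posterior Gamma(36, 13)
obs 10: x=2 → posterior Gamma(38, 14)

37/14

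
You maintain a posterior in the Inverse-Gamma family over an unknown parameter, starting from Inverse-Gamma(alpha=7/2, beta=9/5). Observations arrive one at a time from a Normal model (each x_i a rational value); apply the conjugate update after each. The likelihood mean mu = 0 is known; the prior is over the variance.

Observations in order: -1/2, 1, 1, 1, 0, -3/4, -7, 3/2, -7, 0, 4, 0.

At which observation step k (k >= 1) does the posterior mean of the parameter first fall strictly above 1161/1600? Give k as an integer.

k = 3

obs 1: x=-1/2 → posterior Inverse-Gamma(4, 77/40)
obs 2: x=1 → posterior Inverse-Gamma(9/2, 97/40)
obs 3: x=1 → posterior Inverse-Gamma(5, 117/40)
obs 4: x=1 → posterior Inverse-Gamma(11/2, 137/40)
obs 5: x=0 → posterior Inverse-Gamma(6, 137/40)
obs 6: x=-3/4 → posterior Inverse-Gamma(13/2, 593/160)
obs 7: x=-7 → posterior Inverse-Gamma(7, 4513/160)
obs 8: x=3/2 → posterior Inverse-Gamma(15/2, 4693/160)
obs 9: x=-7 → posterior Inverse-Gamma(8, 8613/160)
obs 10: x=0 → posterior Inverse-Gamma(17/2, 8613/160)
obs 11: x=4 → posterior Inverse-Gamma(9, 9893/160)
obs 12: x=0 → posterior Inverse-Gamma(19/2, 9893/160)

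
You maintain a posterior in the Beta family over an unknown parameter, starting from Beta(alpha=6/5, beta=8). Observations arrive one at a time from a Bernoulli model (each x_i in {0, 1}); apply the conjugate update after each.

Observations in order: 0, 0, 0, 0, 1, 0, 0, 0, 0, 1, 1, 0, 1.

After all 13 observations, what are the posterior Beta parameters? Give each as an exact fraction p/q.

alpha=26/5, beta=17

obs 1: x=0 → posterior Beta(6/5, 9)
obs 2: x=0 → posterior Beta(6/5, 10)
obs 3: x=0 → posterior Beta(6/5, 11)
obs 4: x=0 → posterior Beta(6/5, 12)
obs 5: x=1 → posterior Beta(11/5, 12)
obs 6: x=0 → posterior Beta(11/5, 13)
obs 7: x=0 → posterior Beta(11/5, 14)
obs 8: x=0 → posterior Beta(11/5, 15)
obs 9: x=0 → posterior Beta(11/5, 16)
obs 10: x=1 → posterior Beta(16/5, 16)
obs 11: x=1 → posterior Beta(21/5, 16)
obs 12: x=0 → posterior Beta(21/5, 17)
obs 13: x=1 → posterior Beta(26/5, 17)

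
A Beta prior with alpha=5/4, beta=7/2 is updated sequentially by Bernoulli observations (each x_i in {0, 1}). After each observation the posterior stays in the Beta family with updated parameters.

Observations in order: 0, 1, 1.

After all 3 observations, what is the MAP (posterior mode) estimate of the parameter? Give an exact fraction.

obs 1: x=0 → posterior Beta(5/4, 9/2)
obs 2: x=1 → posterior Beta(9/4, 9/2)
obs 3: x=1 → posterior Beta(13/4, 9/2)

9/23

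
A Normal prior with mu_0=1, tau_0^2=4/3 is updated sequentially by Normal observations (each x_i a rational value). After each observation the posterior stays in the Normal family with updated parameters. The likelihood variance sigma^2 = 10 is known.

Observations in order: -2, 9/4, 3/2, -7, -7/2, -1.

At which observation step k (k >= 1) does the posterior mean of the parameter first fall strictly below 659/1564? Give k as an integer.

k = 4

obs 1: x=-2 → posterior Normal(11/17, 20/17)
obs 2: x=9/4 → posterior Normal(31/38, 20/19)
obs 3: x=3/2 → posterior Normal(37/42, 20/21)
obs 4: x=-7 → posterior Normal(9/46, 20/23)
obs 5: x=-7/2 → posterior Normal(-1/10, 4/5)
obs 6: x=-1 → posterior Normal(-1/6, 20/27)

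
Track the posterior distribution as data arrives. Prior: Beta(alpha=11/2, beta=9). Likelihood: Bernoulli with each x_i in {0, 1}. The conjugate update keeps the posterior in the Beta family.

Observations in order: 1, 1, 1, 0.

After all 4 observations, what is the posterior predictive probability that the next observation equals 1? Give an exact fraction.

obs 1: x=1 → posterior Beta(13/2, 9)
obs 2: x=1 → posterior Beta(15/2, 9)
obs 3: x=1 → posterior Beta(17/2, 9)
obs 4: x=0 → posterior Beta(17/2, 10)

17/37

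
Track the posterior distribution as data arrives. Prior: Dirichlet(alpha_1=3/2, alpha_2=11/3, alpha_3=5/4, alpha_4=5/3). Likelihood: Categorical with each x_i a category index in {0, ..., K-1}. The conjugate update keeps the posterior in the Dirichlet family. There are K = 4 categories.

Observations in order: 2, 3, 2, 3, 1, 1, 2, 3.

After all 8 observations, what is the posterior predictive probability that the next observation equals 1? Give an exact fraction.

obs 1: x=2 → posterior Dirichlet(3/2, 11/3, 9/4, 5/3)
obs 2: x=3 → posterior Dirichlet(3/2, 11/3, 9/4, 8/3)
obs 3: x=2 → posterior Dirichlet(3/2, 11/3, 13/4, 8/3)
obs 4: x=3 → posterior Dirichlet(3/2, 11/3, 13/4, 11/3)
obs 5: x=1 → posterior Dirichlet(3/2, 14/3, 13/4, 11/3)
obs 6: x=1 → posterior Dirichlet(3/2, 17/3, 13/4, 11/3)
obs 7: x=2 → posterior Dirichlet(3/2, 17/3, 17/4, 11/3)
obs 8: x=3 → posterior Dirichlet(3/2, 17/3, 17/4, 14/3)

68/193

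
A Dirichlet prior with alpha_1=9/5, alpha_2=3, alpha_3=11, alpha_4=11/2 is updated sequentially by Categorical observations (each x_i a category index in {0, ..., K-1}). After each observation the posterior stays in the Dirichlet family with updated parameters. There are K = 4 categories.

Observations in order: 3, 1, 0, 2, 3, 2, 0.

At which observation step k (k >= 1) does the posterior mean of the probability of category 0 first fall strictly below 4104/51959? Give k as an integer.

obs 1: x=3 → posterior Dirichlet(9/5, 3, 11, 13/2)
obs 2: x=1 → posterior Dirichlet(9/5, 4, 11, 13/2)
obs 3: x=0 → posterior Dirichlet(14/5, 4, 11, 13/2)
obs 4: x=2 → posterior Dirichlet(14/5, 4, 12, 13/2)
obs 5: x=3 → posterior Dirichlet(14/5, 4, 12, 15/2)
obs 6: x=2 → posterior Dirichlet(14/5, 4, 13, 15/2)
obs 7: x=0 → posterior Dirichlet(19/5, 4, 13, 15/2)

k = 2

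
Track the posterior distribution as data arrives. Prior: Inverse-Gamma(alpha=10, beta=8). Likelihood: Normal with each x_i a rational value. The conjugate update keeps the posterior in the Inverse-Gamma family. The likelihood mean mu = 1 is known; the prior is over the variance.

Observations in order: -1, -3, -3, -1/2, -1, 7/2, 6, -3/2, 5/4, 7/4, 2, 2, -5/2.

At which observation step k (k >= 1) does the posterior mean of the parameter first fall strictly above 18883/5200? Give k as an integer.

k = 8

obs 1: x=-1 → posterior Inverse-Gamma(21/2, 10)
obs 2: x=-3 → posterior Inverse-Gamma(11, 18)
obs 3: x=-3 → posterior Inverse-Gamma(23/2, 26)
obs 4: x=-1/2 → posterior Inverse-Gamma(12, 217/8)
obs 5: x=-1 → posterior Inverse-Gamma(25/2, 233/8)
obs 6: x=7/2 → posterior Inverse-Gamma(13, 129/4)
obs 7: x=6 → posterior Inverse-Gamma(27/2, 179/4)
obs 8: x=-3/2 → posterior Inverse-Gamma(14, 383/8)
obs 9: x=5/4 → posterior Inverse-Gamma(29/2, 1533/32)
obs 10: x=7/4 → posterior Inverse-Gamma(15, 771/16)
obs 11: x=2 → posterior Inverse-Gamma(31/2, 779/16)
obs 12: x=2 → posterior Inverse-Gamma(16, 787/16)
obs 13: x=-5/2 → posterior Inverse-Gamma(33/2, 885/16)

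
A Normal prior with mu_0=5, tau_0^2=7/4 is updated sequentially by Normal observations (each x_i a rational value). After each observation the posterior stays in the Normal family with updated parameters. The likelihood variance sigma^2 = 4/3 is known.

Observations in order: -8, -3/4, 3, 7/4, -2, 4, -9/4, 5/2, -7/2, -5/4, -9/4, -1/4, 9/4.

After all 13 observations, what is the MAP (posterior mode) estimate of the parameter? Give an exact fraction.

-247/1156

obs 1: x=-8 → posterior Normal(-88/37, 28/37)
obs 2: x=-3/4 → posterior Normal(-415/232, 14/29)
obs 3: x=3 → posterior Normal(-163/316, 28/79)
obs 4: x=7/4 → posterior Normal(-1/25, 7/25)
obs 5: x=-2 → posterior Normal(-46/121, 28/121)
obs 6: x=4 → posterior Normal(19/71, 14/71)
obs 7: x=-9/4 → posterior Normal(-37/652, 28/163)
obs 8: x=5/2 → posterior Normal(173/736, 7/46)
obs 9: x=-7/2 → posterior Normal(-121/820, 28/205)
obs 10: x=-5/4 → posterior Normal(-1/4, 14/113)
obs 11: x=-9/4 → posterior Normal(-415/988, 28/247)
obs 12: x=-1/4 → posterior Normal(-109/268, 7/67)
obs 13: x=9/4 → posterior Normal(-247/1156, 28/289)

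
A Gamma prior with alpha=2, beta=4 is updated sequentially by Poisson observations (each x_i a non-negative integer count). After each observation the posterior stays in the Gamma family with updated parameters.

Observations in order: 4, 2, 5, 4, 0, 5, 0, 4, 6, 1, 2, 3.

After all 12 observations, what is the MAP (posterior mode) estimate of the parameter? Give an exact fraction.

37/16

obs 1: x=4 → posterior Gamma(6, 5)
obs 2: x=2 → posterior Gamma(8, 6)
obs 3: x=5 → posterior Gamma(13, 7)
obs 4: x=4 → posterior Gamma(17, 8)
obs 5: x=0 → posterior Gamma(17, 9)
obs 6: x=5 → posterior Gamma(22, 10)
obs 7: x=0 → posterior Gamma(22, 11)
obs 8: x=4 → posterior Gamma(26, 12)
obs 9: x=6 → posterior Gamma(32, 13)
obs 10: x=1 → posterior Gamma(33, 14)
obs 11: x=2 → posterior Gamma(35, 15)
obs 12: x=3 → posterior Gamma(38, 16)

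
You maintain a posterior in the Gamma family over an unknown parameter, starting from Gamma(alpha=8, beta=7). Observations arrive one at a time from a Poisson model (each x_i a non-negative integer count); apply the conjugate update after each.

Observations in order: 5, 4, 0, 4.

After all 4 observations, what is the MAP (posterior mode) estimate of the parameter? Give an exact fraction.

20/11

obs 1: x=5 → posterior Gamma(13, 8)
obs 2: x=4 → posterior Gamma(17, 9)
obs 3: x=0 → posterior Gamma(17, 10)
obs 4: x=4 → posterior Gamma(21, 11)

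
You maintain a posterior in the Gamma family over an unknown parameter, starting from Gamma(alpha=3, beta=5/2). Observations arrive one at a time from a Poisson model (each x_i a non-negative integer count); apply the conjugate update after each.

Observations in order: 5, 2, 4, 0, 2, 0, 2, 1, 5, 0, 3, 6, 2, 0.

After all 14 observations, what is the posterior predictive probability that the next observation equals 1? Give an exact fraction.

281201667311143518634683713197699358404676385402757314/1102507499354148695951786433413508348166942596435546875

obs 1: x=5 → posterior Gamma(8, 7/2)
obs 2: x=2 → posterior Gamma(10, 9/2)
obs 3: x=4 → posterior Gamma(14, 11/2)
obs 4: x=0 → posterior Gamma(14, 13/2)
obs 5: x=2 → posterior Gamma(16, 15/2)
obs 6: x=0 → posterior Gamma(16, 17/2)
obs 7: x=2 → posterior Gamma(18, 19/2)
obs 8: x=1 → posterior Gamma(19, 21/2)
obs 9: x=5 → posterior Gamma(24, 23/2)
obs 10: x=0 → posterior Gamma(24, 25/2)
obs 11: x=3 → posterior Gamma(27, 27/2)
obs 12: x=6 → posterior Gamma(33, 29/2)
obs 13: x=2 → posterior Gamma(35, 31/2)
obs 14: x=0 → posterior Gamma(35, 33/2)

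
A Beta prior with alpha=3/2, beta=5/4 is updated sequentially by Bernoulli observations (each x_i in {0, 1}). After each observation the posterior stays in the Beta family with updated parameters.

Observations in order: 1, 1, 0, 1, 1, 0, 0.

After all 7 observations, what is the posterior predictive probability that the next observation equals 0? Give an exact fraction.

17/39

obs 1: x=1 → posterior Beta(5/2, 5/4)
obs 2: x=1 → posterior Beta(7/2, 5/4)
obs 3: x=0 → posterior Beta(7/2, 9/4)
obs 4: x=1 → posterior Beta(9/2, 9/4)
obs 5: x=1 → posterior Beta(11/2, 9/4)
obs 6: x=0 → posterior Beta(11/2, 13/4)
obs 7: x=0 → posterior Beta(11/2, 17/4)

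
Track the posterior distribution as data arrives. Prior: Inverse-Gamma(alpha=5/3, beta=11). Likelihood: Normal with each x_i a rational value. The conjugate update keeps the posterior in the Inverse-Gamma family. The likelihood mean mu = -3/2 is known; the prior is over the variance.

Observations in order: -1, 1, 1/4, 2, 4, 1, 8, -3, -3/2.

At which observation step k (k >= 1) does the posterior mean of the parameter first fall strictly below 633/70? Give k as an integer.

k = 2

obs 1: x=-1 → posterior Inverse-Gamma(13/6, 89/8)
obs 2: x=1 → posterior Inverse-Gamma(8/3, 57/4)
obs 3: x=1/4 → posterior Inverse-Gamma(19/6, 505/32)
obs 4: x=2 → posterior Inverse-Gamma(11/3, 701/32)
obs 5: x=4 → posterior Inverse-Gamma(25/6, 1185/32)
obs 6: x=1 → posterior Inverse-Gamma(14/3, 1285/32)
obs 7: x=8 → posterior Inverse-Gamma(31/6, 2729/32)
obs 8: x=-3 → posterior Inverse-Gamma(17/3, 2765/32)
obs 9: x=-3/2 → posterior Inverse-Gamma(37/6, 2765/32)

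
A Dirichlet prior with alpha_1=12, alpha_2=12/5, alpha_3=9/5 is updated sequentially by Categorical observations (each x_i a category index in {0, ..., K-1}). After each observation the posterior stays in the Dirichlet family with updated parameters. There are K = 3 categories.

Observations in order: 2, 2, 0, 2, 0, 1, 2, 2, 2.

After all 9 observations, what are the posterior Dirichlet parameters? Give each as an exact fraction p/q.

obs 1: x=2 → posterior Dirichlet(12, 12/5, 14/5)
obs 2: x=2 → posterior Dirichlet(12, 12/5, 19/5)
obs 3: x=0 → posterior Dirichlet(13, 12/5, 19/5)
obs 4: x=2 → posterior Dirichlet(13, 12/5, 24/5)
obs 5: x=0 → posterior Dirichlet(14, 12/5, 24/5)
obs 6: x=1 → posterior Dirichlet(14, 17/5, 24/5)
obs 7: x=2 → posterior Dirichlet(14, 17/5, 29/5)
obs 8: x=2 → posterior Dirichlet(14, 17/5, 34/5)
obs 9: x=2 → posterior Dirichlet(14, 17/5, 39/5)

alpha_1=14, alpha_2=17/5, alpha_3=39/5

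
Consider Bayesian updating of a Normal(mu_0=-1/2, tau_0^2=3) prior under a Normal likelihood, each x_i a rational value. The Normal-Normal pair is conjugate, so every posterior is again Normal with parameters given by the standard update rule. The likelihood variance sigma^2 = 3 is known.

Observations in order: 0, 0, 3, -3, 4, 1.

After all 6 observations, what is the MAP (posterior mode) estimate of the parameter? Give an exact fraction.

obs 1: x=0 → posterior Normal(-1/4, 3/2)
obs 2: x=0 → posterior Normal(-1/6, 1)
obs 3: x=3 → posterior Normal(5/8, 3/4)
obs 4: x=-3 → posterior Normal(-1/10, 3/5)
obs 5: x=4 → posterior Normal(7/12, 1/2)
obs 6: x=1 → posterior Normal(9/14, 3/7)

9/14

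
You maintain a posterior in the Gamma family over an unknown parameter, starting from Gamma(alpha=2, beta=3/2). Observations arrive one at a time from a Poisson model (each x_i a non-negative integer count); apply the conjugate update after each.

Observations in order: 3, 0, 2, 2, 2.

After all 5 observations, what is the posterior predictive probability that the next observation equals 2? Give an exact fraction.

obs 1: x=3 → posterior Gamma(5, 5/2)
obs 2: x=0 → posterior Gamma(5, 7/2)
obs 3: x=2 → posterior Gamma(7, 9/2)
obs 4: x=2 → posterior Gamma(9, 11/2)
obs 5: x=2 → posterior Gamma(11, 13/2)

157710114675256/648731689453125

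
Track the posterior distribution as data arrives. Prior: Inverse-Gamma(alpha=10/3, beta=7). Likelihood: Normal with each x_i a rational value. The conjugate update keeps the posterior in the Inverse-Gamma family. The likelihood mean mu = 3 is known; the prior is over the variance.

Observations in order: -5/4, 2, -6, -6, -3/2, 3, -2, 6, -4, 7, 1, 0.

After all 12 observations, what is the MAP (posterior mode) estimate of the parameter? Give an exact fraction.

obs 1: x=-5/4 → posterior Inverse-Gamma(23/6, 513/32)
obs 2: x=2 → posterior Inverse-Gamma(13/3, 529/32)
obs 3: x=-6 → posterior Inverse-Gamma(29/6, 1825/32)
obs 4: x=-6 → posterior Inverse-Gamma(16/3, 3121/32)
obs 5: x=-3/2 → posterior Inverse-Gamma(35/6, 3445/32)
obs 6: x=3 → posterior Inverse-Gamma(19/3, 3445/32)
obs 7: x=-2 → posterior Inverse-Gamma(41/6, 3845/32)
obs 8: x=6 → posterior Inverse-Gamma(22/3, 3989/32)
obs 9: x=-4 → posterior Inverse-Gamma(47/6, 4773/32)
obs 10: x=7 → posterior Inverse-Gamma(25/3, 5029/32)
obs 11: x=1 → posterior Inverse-Gamma(53/6, 5093/32)
obs 12: x=0 → posterior Inverse-Gamma(28/3, 5237/32)

15711/992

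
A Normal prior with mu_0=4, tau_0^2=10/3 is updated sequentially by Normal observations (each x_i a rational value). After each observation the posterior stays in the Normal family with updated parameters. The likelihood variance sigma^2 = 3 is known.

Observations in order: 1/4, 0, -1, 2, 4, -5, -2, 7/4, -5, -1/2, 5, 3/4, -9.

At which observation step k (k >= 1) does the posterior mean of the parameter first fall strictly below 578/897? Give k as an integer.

obs 1: x=1/4 → posterior Normal(77/38, 30/19)
obs 2: x=0 → posterior Normal(77/58, 30/29)
obs 3: x=-1 → posterior Normal(19/26, 10/13)
obs 4: x=2 → posterior Normal(97/98, 30/49)
obs 5: x=4 → posterior Normal(3/2, 30/59)
obs 6: x=-5 → posterior Normal(77/138, 10/23)
obs 7: x=-2 → posterior Normal(37/158, 30/79)
obs 8: x=7/4 → posterior Normal(36/89, 30/89)
obs 9: x=-5 → posterior Normal(-14/99, 10/33)
obs 10: x=-1/2 → posterior Normal(-19/109, 30/109)
obs 11: x=5 → posterior Normal(31/119, 30/119)
obs 12: x=3/4 → posterior Normal(77/258, 10/43)
obs 13: x=-9 → posterior Normal(-103/278, 30/139)

k = 6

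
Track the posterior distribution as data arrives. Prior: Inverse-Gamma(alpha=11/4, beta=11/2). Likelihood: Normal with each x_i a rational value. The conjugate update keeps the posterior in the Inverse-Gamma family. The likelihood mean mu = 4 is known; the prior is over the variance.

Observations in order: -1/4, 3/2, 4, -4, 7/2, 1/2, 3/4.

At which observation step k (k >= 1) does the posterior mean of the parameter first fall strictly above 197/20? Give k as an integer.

k = 4

obs 1: x=-1/4 → posterior Inverse-Gamma(13/4, 465/32)
obs 2: x=3/2 → posterior Inverse-Gamma(15/4, 565/32)
obs 3: x=4 → posterior Inverse-Gamma(17/4, 565/32)
obs 4: x=-4 → posterior Inverse-Gamma(19/4, 1589/32)
obs 5: x=7/2 → posterior Inverse-Gamma(21/4, 1593/32)
obs 6: x=1/2 → posterior Inverse-Gamma(23/4, 1789/32)
obs 7: x=3/4 → posterior Inverse-Gamma(25/4, 979/16)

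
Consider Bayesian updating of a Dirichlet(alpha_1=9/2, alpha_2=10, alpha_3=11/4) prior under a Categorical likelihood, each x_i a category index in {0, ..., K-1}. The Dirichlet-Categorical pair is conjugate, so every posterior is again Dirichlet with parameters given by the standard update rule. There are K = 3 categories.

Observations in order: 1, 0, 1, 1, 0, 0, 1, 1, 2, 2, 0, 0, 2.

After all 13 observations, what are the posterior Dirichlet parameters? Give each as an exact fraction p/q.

alpha_1=19/2, alpha_2=15, alpha_3=23/4

obs 1: x=1 → posterior Dirichlet(9/2, 11, 11/4)
obs 2: x=0 → posterior Dirichlet(11/2, 11, 11/4)
obs 3: x=1 → posterior Dirichlet(11/2, 12, 11/4)
obs 4: x=1 → posterior Dirichlet(11/2, 13, 11/4)
obs 5: x=0 → posterior Dirichlet(13/2, 13, 11/4)
obs 6: x=0 → posterior Dirichlet(15/2, 13, 11/4)
obs 7: x=1 → posterior Dirichlet(15/2, 14, 11/4)
obs 8: x=1 → posterior Dirichlet(15/2, 15, 11/4)
obs 9: x=2 → posterior Dirichlet(15/2, 15, 15/4)
obs 10: x=2 → posterior Dirichlet(15/2, 15, 19/4)
obs 11: x=0 → posterior Dirichlet(17/2, 15, 19/4)
obs 12: x=0 → posterior Dirichlet(19/2, 15, 19/4)
obs 13: x=2 → posterior Dirichlet(19/2, 15, 23/4)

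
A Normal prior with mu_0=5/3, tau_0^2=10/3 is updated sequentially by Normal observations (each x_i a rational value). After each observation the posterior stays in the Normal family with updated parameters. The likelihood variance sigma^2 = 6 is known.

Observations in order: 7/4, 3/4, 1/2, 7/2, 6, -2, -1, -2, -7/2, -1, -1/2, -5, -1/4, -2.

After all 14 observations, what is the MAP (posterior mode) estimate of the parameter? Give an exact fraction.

-35/316

obs 1: x=7/4 → posterior Normal(95/56, 15/7)
obs 2: x=3/4 → posterior Normal(55/38, 30/19)
obs 3: x=1/2 → posterior Normal(5/4, 5/4)
obs 4: x=7/2 → posterior Normal(95/58, 30/29)
obs 5: x=6 → posterior Normal(155/68, 15/17)
obs 6: x=-2 → posterior Normal(45/26, 10/13)
obs 7: x=-1 → posterior Normal(125/88, 15/22)
obs 8: x=-2 → posterior Normal(15/14, 30/49)
obs 9: x=-7/2 → posterior Normal(35/54, 5/9)
obs 10: x=-1 → posterior Normal(30/59, 30/59)
obs 11: x=-1/2 → posterior Normal(55/128, 15/32)
obs 12: x=-5 → posterior Normal(5/138, 10/23)
obs 13: x=-1/4 → posterior Normal(5/296, 15/37)
obs 14: x=-2 → posterior Normal(-35/316, 30/79)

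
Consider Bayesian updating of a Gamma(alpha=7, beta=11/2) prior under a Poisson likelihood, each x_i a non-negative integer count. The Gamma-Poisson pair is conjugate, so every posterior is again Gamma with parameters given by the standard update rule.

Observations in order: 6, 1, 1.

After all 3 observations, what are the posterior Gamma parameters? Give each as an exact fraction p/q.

obs 1: x=6 → posterior Gamma(13, 13/2)
obs 2: x=1 → posterior Gamma(14, 15/2)
obs 3: x=1 → posterior Gamma(15, 17/2)

alpha=15, beta=17/2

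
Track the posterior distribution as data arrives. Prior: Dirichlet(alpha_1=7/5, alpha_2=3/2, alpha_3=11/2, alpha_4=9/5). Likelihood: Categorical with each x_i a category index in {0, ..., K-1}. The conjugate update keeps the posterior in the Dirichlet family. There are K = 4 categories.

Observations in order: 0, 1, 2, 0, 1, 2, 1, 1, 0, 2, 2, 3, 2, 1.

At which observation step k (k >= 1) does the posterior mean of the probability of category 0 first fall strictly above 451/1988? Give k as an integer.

k = 4

obs 1: x=0 → posterior Dirichlet(12/5, 3/2, 11/2, 9/5)
obs 2: x=1 → posterior Dirichlet(12/5, 5/2, 11/2, 9/5)
obs 3: x=2 → posterior Dirichlet(12/5, 5/2, 13/2, 9/5)
obs 4: x=0 → posterior Dirichlet(17/5, 5/2, 13/2, 9/5)
obs 5: x=1 → posterior Dirichlet(17/5, 7/2, 13/2, 9/5)
obs 6: x=2 → posterior Dirichlet(17/5, 7/2, 15/2, 9/5)
obs 7: x=1 → posterior Dirichlet(17/5, 9/2, 15/2, 9/5)
obs 8: x=1 → posterior Dirichlet(17/5, 11/2, 15/2, 9/5)
obs 9: x=0 → posterior Dirichlet(22/5, 11/2, 15/2, 9/5)
obs 10: x=2 → posterior Dirichlet(22/5, 11/2, 17/2, 9/5)
obs 11: x=2 → posterior Dirichlet(22/5, 11/2, 19/2, 9/5)
obs 12: x=3 → posterior Dirichlet(22/5, 11/2, 19/2, 14/5)
obs 13: x=2 → posterior Dirichlet(22/5, 11/2, 21/2, 14/5)
obs 14: x=1 → posterior Dirichlet(22/5, 13/2, 21/2, 14/5)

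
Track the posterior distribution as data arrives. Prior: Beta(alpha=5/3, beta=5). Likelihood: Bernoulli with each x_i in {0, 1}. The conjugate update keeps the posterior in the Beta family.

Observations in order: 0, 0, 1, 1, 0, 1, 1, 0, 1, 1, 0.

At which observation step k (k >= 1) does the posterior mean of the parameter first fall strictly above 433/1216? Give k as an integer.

obs 1: x=0 → posterior Beta(5/3, 6)
obs 2: x=0 → posterior Beta(5/3, 7)
obs 3: x=1 → posterior Beta(8/3, 7)
obs 4: x=1 → posterior Beta(11/3, 7)
obs 5: x=0 → posterior Beta(11/3, 8)
obs 6: x=1 → posterior Beta(14/3, 8)
obs 7: x=1 → posterior Beta(17/3, 8)
obs 8: x=0 → posterior Beta(17/3, 9)
obs 9: x=1 → posterior Beta(20/3, 9)
obs 10: x=1 → posterior Beta(23/3, 9)
obs 11: x=0 → posterior Beta(23/3, 10)

k = 6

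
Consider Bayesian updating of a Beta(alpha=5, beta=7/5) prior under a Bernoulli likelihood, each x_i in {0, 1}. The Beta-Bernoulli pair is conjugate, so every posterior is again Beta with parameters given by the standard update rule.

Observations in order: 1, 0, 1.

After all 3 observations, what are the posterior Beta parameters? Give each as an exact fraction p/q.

obs 1: x=1 → posterior Beta(6, 7/5)
obs 2: x=0 → posterior Beta(6, 12/5)
obs 3: x=1 → posterior Beta(7, 12/5)

alpha=7, beta=12/5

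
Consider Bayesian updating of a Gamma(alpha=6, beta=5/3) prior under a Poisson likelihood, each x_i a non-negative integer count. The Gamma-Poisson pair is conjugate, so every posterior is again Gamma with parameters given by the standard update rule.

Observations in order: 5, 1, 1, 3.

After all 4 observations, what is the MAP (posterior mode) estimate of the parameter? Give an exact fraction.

45/17

obs 1: x=5 → posterior Gamma(11, 8/3)
obs 2: x=1 → posterior Gamma(12, 11/3)
obs 3: x=1 → posterior Gamma(13, 14/3)
obs 4: x=3 → posterior Gamma(16, 17/3)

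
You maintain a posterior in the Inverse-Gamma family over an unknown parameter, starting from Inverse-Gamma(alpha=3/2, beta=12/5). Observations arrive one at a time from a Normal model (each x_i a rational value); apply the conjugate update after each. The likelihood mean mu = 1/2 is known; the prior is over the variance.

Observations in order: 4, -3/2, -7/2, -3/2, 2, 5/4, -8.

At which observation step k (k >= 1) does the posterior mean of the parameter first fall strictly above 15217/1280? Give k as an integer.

obs 1: x=4 → posterior Inverse-Gamma(2, 341/40)
obs 2: x=-3/2 → posterior Inverse-Gamma(5/2, 421/40)
obs 3: x=-7/2 → posterior Inverse-Gamma(3, 741/40)
obs 4: x=-3/2 → posterior Inverse-Gamma(7/2, 821/40)
obs 5: x=2 → posterior Inverse-Gamma(4, 433/20)
obs 6: x=5/4 → posterior Inverse-Gamma(9/2, 3509/160)
obs 7: x=-8 → posterior Inverse-Gamma(5, 9289/160)

k = 7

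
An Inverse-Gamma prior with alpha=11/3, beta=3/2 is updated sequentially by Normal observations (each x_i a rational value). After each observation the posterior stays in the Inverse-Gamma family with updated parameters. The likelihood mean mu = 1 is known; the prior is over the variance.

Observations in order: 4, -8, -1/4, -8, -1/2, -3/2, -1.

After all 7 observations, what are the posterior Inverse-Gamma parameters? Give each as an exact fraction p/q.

alpha=43/6, beta=3009/32

obs 1: x=4 → posterior Inverse-Gamma(25/6, 6)
obs 2: x=-8 → posterior Inverse-Gamma(14/3, 93/2)
obs 3: x=-1/4 → posterior Inverse-Gamma(31/6, 1513/32)
obs 4: x=-8 → posterior Inverse-Gamma(17/3, 2809/32)
obs 5: x=-1/2 → posterior Inverse-Gamma(37/6, 2845/32)
obs 6: x=-3/2 → posterior Inverse-Gamma(20/3, 2945/32)
obs 7: x=-1 → posterior Inverse-Gamma(43/6, 3009/32)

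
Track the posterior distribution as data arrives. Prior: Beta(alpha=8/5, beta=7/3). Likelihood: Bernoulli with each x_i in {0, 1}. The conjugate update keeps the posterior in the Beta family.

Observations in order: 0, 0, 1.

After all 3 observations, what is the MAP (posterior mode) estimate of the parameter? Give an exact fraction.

12/37

obs 1: x=0 → posterior Beta(8/5, 10/3)
obs 2: x=0 → posterior Beta(8/5, 13/3)
obs 3: x=1 → posterior Beta(13/5, 13/3)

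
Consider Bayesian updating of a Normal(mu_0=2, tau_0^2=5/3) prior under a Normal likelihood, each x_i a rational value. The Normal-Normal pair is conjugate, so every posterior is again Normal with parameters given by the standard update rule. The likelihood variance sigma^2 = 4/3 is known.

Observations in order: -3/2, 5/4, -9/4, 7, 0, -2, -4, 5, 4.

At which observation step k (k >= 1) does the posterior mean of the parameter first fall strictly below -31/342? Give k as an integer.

k = 3

obs 1: x=-3/2 → posterior Normal(1/18, 20/27)
obs 2: x=5/4 → posterior Normal(27/56, 10/21)
obs 3: x=-9/4 → posterior Normal(-9/38, 20/57)
obs 4: x=7 → posterior Normal(61/48, 5/18)
obs 5: x=0 → posterior Normal(61/58, 20/87)
obs 6: x=-2 → posterior Normal(41/68, 10/51)
obs 7: x=-4 → posterior Normal(1/78, 20/117)
obs 8: x=5 → posterior Normal(51/88, 5/33)
obs 9: x=4 → posterior Normal(13/14, 20/147)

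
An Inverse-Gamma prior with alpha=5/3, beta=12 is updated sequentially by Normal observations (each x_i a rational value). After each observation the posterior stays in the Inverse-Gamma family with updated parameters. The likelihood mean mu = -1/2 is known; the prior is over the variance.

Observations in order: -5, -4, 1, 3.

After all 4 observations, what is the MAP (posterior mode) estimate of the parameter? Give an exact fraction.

obs 1: x=-5 → posterior Inverse-Gamma(13/6, 177/8)
obs 2: x=-4 → posterior Inverse-Gamma(8/3, 113/4)
obs 3: x=1 → posterior Inverse-Gamma(19/6, 235/8)
obs 4: x=3 → posterior Inverse-Gamma(11/3, 71/2)

213/28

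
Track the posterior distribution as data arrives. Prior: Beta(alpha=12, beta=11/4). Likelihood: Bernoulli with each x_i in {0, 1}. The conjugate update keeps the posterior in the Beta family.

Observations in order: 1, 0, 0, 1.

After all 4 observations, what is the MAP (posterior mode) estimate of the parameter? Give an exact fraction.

52/67

obs 1: x=1 → posterior Beta(13, 11/4)
obs 2: x=0 → posterior Beta(13, 15/4)
obs 3: x=0 → posterior Beta(13, 19/4)
obs 4: x=1 → posterior Beta(14, 19/4)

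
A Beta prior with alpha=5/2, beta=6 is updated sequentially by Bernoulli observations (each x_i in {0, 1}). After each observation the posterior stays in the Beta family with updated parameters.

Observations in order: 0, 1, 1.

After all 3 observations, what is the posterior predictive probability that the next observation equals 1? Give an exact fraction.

obs 1: x=0 → posterior Beta(5/2, 7)
obs 2: x=1 → posterior Beta(7/2, 7)
obs 3: x=1 → posterior Beta(9/2, 7)

9/23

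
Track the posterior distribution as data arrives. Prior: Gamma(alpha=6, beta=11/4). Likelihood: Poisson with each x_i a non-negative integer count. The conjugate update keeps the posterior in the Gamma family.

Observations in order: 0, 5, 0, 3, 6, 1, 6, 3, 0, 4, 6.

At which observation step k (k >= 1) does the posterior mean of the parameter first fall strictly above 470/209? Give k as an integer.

obs 1: x=0 → posterior Gamma(6, 15/4)
obs 2: x=5 → posterior Gamma(11, 19/4)
obs 3: x=0 → posterior Gamma(11, 23/4)
obs 4: x=3 → posterior Gamma(14, 27/4)
obs 5: x=6 → posterior Gamma(20, 31/4)
obs 6: x=1 → posterior Gamma(21, 35/4)
obs 7: x=6 → posterior Gamma(27, 39/4)
obs 8: x=3 → posterior Gamma(30, 43/4)
obs 9: x=0 → posterior Gamma(30, 47/4)
obs 10: x=4 → posterior Gamma(34, 51/4)
obs 11: x=6 → posterior Gamma(40, 55/4)

k = 2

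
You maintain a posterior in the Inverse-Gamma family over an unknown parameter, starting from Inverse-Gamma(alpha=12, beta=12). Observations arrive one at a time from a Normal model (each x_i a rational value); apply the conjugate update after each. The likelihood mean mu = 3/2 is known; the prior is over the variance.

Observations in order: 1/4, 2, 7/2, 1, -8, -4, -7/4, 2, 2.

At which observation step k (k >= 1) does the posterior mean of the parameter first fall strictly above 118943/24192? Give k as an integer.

obs 1: x=1/4 → posterior Inverse-Gamma(25/2, 409/32)
obs 2: x=2 → posterior Inverse-Gamma(13, 413/32)
obs 3: x=7/2 → posterior Inverse-Gamma(27/2, 477/32)
obs 4: x=1 → posterior Inverse-Gamma(14, 481/32)
obs 5: x=-8 → posterior Inverse-Gamma(29/2, 1925/32)
obs 6: x=-4 → posterior Inverse-Gamma(15, 2409/32)
obs 7: x=-7/4 → posterior Inverse-Gamma(31/2, 1289/16)
obs 8: x=2 → posterior Inverse-Gamma(16, 1291/16)
obs 9: x=2 → posterior Inverse-Gamma(33/2, 1293/16)

k = 6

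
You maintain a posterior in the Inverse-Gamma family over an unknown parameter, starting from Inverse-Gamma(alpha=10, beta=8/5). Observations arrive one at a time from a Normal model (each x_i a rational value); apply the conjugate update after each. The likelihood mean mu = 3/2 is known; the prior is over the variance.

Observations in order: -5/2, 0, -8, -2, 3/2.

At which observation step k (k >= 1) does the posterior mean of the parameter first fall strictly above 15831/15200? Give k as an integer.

k = 2

obs 1: x=-5/2 → posterior Inverse-Gamma(21/2, 48/5)
obs 2: x=0 → posterior Inverse-Gamma(11, 429/40)
obs 3: x=-8 → posterior Inverse-Gamma(23/2, 1117/20)
obs 4: x=-2 → posterior Inverse-Gamma(12, 2479/40)
obs 5: x=3/2 → posterior Inverse-Gamma(25/2, 2479/40)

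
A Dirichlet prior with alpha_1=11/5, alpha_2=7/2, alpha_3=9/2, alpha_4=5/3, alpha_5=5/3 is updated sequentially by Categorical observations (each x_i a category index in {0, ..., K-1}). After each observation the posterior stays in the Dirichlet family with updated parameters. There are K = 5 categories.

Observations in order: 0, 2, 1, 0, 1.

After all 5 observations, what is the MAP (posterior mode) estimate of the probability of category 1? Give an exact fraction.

obs 1: x=0 → posterior Dirichlet(16/5, 7/2, 9/2, 5/3, 5/3)
obs 2: x=2 → posterior Dirichlet(16/5, 7/2, 11/2, 5/3, 5/3)
obs 3: x=1 → posterior Dirichlet(16/5, 9/2, 11/2, 5/3, 5/3)
obs 4: x=0 → posterior Dirichlet(21/5, 9/2, 11/2, 5/3, 5/3)
obs 5: x=1 → posterior Dirichlet(21/5, 11/2, 11/2, 5/3, 5/3)

135/406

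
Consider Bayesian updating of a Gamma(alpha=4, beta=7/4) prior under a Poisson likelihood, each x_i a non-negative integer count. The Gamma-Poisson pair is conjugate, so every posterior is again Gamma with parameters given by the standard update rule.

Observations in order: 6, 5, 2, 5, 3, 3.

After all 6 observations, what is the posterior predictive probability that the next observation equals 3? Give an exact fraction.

obs 1: x=6 → posterior Gamma(10, 11/4)
obs 2: x=5 → posterior Gamma(15, 15/4)
obs 3: x=2 → posterior Gamma(17, 19/4)
obs 4: x=5 → posterior Gamma(22, 23/4)
obs 5: x=3 → posterior Gamma(25, 27/4)
obs 6: x=3 → posterior Gamma(28, 31/4)

4253685634805454793619731256008067965119536384/20991396429661901749543146230280399322509765625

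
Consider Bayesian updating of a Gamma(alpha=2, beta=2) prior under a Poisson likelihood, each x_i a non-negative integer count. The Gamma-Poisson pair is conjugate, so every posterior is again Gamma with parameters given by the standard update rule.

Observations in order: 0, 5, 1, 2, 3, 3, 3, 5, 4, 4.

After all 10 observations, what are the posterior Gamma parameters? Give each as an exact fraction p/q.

alpha=32, beta=12

obs 1: x=0 → posterior Gamma(2, 3)
obs 2: x=5 → posterior Gamma(7, 4)
obs 3: x=1 → posterior Gamma(8, 5)
obs 4: x=2 → posterior Gamma(10, 6)
obs 5: x=3 → posterior Gamma(13, 7)
obs 6: x=3 → posterior Gamma(16, 8)
obs 7: x=3 → posterior Gamma(19, 9)
obs 8: x=5 → posterior Gamma(24, 10)
obs 9: x=4 → posterior Gamma(28, 11)
obs 10: x=4 → posterior Gamma(32, 12)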